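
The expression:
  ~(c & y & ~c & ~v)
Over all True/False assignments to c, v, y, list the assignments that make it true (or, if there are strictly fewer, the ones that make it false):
is always true.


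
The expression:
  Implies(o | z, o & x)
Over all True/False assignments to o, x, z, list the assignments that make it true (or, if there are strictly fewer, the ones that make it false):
is true only for:
  o=False, x=False, z=False;
  o=False, x=True, z=False;
  o=True, x=True, z=False;
  o=True, x=True, z=True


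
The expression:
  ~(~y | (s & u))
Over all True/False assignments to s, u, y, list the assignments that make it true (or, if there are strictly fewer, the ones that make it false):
is true only for:
  s=False, u=False, y=True;
  s=False, u=True, y=True;
  s=True, u=False, y=True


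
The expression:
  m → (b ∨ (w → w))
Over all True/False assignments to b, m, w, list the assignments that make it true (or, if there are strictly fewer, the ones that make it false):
is always true.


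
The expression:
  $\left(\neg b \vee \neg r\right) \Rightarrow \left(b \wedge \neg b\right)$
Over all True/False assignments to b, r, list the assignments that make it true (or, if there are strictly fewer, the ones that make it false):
is true only for:
  b=True, r=True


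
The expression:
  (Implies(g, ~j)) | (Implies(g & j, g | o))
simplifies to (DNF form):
True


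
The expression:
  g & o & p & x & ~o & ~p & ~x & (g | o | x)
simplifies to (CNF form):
False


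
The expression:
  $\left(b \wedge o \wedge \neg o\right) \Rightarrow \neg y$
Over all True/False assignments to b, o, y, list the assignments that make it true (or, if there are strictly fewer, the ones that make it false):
is always true.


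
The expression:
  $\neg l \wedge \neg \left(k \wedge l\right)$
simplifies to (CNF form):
$\neg l$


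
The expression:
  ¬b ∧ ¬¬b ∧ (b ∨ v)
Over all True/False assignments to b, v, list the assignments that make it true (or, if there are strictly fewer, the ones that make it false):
is never true.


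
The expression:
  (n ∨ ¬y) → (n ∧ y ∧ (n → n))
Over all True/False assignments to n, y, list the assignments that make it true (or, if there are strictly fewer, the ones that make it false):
is true only for:
  n=False, y=True;
  n=True, y=True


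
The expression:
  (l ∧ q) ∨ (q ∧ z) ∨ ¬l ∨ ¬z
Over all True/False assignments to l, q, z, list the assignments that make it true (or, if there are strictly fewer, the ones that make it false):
is false only for:
  l=True, q=False, z=True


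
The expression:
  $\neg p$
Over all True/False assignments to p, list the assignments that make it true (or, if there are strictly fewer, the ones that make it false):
is true only for:
  p=False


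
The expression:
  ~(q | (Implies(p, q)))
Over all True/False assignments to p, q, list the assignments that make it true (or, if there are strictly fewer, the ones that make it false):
is true only for:
  p=True, q=False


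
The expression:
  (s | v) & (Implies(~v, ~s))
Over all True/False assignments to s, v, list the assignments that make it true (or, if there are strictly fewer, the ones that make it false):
is true only for:
  s=False, v=True;
  s=True, v=True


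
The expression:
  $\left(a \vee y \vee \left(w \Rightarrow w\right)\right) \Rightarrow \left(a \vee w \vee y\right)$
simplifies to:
$a \vee w \vee y$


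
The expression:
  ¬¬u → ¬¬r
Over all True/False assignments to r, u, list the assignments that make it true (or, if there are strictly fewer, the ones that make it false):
is false only for:
  r=False, u=True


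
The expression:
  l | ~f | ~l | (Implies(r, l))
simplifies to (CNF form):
True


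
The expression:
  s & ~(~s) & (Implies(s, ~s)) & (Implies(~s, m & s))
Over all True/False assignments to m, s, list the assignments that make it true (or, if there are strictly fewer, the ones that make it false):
is never true.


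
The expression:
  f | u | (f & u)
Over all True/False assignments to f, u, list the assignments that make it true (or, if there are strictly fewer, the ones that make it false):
is false only for:
  f=False, u=False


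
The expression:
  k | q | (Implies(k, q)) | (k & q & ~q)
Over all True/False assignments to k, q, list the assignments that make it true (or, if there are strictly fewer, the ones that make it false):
is always true.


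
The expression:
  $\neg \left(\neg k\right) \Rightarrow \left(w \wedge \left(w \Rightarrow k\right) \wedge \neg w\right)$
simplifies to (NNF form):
$\neg k$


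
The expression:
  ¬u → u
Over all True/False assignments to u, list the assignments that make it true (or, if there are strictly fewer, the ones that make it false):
is true only for:
  u=True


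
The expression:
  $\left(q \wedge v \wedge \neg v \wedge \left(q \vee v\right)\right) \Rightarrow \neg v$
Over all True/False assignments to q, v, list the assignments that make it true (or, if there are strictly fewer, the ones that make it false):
is always true.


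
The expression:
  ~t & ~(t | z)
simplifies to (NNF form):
~t & ~z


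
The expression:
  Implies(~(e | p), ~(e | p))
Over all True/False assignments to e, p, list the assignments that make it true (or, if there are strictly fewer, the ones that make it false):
is always true.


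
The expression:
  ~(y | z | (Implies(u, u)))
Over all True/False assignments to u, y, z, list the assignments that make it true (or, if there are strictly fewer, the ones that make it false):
is never true.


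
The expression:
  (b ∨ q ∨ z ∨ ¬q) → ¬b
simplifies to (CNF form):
¬b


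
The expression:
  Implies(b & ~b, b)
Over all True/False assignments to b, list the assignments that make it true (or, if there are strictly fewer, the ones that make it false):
is always true.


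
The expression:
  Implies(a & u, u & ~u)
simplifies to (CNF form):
~a | ~u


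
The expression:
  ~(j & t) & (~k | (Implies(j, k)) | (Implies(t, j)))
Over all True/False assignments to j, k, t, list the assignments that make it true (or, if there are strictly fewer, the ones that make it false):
is false only for:
  j=True, k=False, t=True;
  j=True, k=True, t=True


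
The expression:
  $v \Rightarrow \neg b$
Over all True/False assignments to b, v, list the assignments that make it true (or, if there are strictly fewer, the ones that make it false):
is false only for:
  b=True, v=True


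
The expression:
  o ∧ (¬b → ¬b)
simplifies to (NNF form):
o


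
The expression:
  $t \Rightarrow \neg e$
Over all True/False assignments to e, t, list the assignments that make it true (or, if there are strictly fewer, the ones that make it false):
is false only for:
  e=True, t=True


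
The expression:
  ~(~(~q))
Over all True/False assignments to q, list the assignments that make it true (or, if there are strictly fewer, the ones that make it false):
is true only for:
  q=False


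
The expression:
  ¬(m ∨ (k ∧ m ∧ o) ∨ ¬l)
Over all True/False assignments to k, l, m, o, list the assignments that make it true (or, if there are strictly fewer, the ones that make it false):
is true only for:
  k=False, l=True, m=False, o=False;
  k=False, l=True, m=False, o=True;
  k=True, l=True, m=False, o=False;
  k=True, l=True, m=False, o=True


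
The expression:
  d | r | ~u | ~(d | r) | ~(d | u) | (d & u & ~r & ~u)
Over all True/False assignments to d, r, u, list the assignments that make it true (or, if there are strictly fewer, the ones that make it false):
is always true.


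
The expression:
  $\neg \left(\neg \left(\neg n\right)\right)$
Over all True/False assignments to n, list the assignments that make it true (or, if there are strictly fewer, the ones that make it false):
is true only for:
  n=False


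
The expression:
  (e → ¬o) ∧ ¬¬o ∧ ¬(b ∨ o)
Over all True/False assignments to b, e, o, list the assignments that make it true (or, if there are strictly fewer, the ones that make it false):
is never true.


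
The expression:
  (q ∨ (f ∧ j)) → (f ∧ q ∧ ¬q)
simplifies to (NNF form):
¬q ∧ (¬f ∨ ¬j)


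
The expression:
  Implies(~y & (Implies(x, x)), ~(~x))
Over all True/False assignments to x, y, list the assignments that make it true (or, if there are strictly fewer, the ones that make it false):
is false only for:
  x=False, y=False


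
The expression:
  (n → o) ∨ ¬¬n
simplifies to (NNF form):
True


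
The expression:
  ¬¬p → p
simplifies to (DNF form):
True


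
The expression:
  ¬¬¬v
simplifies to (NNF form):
¬v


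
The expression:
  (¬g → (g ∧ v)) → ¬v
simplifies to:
¬g ∨ ¬v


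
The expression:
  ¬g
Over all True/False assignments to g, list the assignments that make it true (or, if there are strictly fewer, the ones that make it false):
is true only for:
  g=False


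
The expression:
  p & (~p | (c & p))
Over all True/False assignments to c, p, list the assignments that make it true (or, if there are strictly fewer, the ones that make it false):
is true only for:
  c=True, p=True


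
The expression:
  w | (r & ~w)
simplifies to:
r | w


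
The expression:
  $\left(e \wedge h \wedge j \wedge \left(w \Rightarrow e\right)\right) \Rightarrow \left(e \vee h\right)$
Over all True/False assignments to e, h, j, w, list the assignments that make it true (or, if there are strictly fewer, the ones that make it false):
is always true.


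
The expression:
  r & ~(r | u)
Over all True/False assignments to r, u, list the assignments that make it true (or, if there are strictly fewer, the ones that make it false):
is never true.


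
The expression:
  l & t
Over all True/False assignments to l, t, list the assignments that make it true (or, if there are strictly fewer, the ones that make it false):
is true only for:
  l=True, t=True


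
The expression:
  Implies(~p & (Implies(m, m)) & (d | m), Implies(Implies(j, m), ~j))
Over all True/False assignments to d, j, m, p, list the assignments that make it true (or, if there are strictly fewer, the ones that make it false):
is false only for:
  d=False, j=True, m=True, p=False;
  d=True, j=True, m=True, p=False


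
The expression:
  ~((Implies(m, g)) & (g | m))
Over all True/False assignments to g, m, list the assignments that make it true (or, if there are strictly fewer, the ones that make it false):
is true only for:
  g=False, m=False;
  g=False, m=True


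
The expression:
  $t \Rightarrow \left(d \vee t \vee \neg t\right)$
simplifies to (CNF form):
$\text{True}$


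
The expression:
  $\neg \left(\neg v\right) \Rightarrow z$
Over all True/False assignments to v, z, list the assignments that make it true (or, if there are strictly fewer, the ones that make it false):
is false only for:
  v=True, z=False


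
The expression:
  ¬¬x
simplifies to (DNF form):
x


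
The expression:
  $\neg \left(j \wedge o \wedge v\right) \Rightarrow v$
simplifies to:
$v$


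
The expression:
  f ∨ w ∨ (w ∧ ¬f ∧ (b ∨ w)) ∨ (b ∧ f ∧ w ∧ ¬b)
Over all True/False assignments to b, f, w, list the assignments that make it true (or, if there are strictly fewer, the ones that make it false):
is false only for:
  b=False, f=False, w=False;
  b=True, f=False, w=False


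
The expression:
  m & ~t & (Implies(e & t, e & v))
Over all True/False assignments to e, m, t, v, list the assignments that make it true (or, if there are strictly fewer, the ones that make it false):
is true only for:
  e=False, m=True, t=False, v=False;
  e=False, m=True, t=False, v=True;
  e=True, m=True, t=False, v=False;
  e=True, m=True, t=False, v=True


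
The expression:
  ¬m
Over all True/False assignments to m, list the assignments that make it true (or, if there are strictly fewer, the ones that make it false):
is true only for:
  m=False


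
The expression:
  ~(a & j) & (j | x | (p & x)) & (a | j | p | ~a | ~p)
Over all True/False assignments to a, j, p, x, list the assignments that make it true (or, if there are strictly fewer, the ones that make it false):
is true only for:
  a=False, j=False, p=False, x=True;
  a=False, j=False, p=True, x=True;
  a=False, j=True, p=False, x=False;
  a=False, j=True, p=False, x=True;
  a=False, j=True, p=True, x=False;
  a=False, j=True, p=True, x=True;
  a=True, j=False, p=False, x=True;
  a=True, j=False, p=True, x=True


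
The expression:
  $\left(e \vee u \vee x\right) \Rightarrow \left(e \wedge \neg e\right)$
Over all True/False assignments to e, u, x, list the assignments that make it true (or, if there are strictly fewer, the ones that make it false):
is true only for:
  e=False, u=False, x=False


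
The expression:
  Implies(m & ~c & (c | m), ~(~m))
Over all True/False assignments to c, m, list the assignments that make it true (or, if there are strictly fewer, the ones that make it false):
is always true.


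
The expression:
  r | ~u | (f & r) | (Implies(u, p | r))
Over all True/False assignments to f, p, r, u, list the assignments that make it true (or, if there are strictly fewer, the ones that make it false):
is false only for:
  f=False, p=False, r=False, u=True;
  f=True, p=False, r=False, u=True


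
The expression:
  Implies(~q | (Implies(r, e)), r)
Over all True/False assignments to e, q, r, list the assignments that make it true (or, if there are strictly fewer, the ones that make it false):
is true only for:
  e=False, q=False, r=True;
  e=False, q=True, r=True;
  e=True, q=False, r=True;
  e=True, q=True, r=True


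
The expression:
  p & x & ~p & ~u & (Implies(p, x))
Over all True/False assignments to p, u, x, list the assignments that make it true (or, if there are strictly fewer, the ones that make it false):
is never true.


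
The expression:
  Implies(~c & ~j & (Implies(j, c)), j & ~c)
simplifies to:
c | j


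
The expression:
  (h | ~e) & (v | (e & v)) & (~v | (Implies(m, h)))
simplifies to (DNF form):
(h & v) | (v & ~e & ~m)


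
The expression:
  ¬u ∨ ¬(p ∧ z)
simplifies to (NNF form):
¬p ∨ ¬u ∨ ¬z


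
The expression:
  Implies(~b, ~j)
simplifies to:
b | ~j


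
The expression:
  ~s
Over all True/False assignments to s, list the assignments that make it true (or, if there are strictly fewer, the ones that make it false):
is true only for:
  s=False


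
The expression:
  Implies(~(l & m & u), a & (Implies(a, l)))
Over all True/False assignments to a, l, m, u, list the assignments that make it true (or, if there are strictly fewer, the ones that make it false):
is true only for:
  a=False, l=True, m=True, u=True;
  a=True, l=True, m=False, u=False;
  a=True, l=True, m=False, u=True;
  a=True, l=True, m=True, u=False;
  a=True, l=True, m=True, u=True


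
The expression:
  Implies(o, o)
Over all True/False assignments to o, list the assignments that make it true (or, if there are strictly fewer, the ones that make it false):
is always true.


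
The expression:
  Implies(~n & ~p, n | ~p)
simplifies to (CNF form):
True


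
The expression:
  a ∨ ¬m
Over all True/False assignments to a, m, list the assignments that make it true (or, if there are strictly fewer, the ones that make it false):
is false only for:
  a=False, m=True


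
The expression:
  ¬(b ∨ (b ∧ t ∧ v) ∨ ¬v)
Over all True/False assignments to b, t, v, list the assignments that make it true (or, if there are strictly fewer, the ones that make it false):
is true only for:
  b=False, t=False, v=True;
  b=False, t=True, v=True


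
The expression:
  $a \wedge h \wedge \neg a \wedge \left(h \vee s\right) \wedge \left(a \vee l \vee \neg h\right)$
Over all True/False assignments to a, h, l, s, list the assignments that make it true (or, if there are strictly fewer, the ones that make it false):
is never true.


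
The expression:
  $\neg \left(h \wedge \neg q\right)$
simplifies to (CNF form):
$q \vee \neg h$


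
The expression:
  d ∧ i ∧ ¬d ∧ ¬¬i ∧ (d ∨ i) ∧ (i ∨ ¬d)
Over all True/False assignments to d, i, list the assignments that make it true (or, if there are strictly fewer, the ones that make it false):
is never true.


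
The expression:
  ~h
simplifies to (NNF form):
~h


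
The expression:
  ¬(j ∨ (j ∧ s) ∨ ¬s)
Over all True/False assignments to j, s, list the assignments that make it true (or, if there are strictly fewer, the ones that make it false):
is true only for:
  j=False, s=True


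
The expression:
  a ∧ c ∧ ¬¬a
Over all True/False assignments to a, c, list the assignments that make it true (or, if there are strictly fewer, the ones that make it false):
is true only for:
  a=True, c=True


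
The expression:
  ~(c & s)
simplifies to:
~c | ~s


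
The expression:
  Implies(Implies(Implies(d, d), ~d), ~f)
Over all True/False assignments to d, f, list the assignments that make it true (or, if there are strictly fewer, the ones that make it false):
is false only for:
  d=False, f=True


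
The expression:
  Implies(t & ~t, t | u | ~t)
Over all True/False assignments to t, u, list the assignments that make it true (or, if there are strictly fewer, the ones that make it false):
is always true.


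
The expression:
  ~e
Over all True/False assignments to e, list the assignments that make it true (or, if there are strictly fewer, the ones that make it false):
is true only for:
  e=False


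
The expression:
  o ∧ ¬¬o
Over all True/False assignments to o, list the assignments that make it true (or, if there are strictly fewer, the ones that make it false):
is true only for:
  o=True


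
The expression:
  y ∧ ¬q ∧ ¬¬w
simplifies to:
w ∧ y ∧ ¬q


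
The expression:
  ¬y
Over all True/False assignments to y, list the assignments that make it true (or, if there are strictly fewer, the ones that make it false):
is true only for:
  y=False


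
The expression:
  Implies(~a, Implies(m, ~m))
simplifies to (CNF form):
a | ~m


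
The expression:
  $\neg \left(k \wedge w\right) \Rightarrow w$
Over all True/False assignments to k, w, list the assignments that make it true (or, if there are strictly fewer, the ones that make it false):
is true only for:
  k=False, w=True;
  k=True, w=True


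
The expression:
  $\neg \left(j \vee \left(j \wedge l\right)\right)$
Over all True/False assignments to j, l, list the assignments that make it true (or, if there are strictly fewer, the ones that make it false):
is true only for:
  j=False, l=False;
  j=False, l=True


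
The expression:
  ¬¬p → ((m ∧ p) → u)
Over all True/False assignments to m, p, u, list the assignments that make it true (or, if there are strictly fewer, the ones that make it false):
is false only for:
  m=True, p=True, u=False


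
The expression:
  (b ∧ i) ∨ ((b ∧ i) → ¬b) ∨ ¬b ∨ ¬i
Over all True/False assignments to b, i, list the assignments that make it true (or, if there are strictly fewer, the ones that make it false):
is always true.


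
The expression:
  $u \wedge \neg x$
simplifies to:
$u \wedge \neg x$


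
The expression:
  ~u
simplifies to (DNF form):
~u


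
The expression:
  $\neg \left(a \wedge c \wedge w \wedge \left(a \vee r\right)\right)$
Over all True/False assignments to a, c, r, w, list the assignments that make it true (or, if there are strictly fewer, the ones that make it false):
is false only for:
  a=True, c=True, r=False, w=True;
  a=True, c=True, r=True, w=True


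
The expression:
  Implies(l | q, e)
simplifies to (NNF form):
e | (~l & ~q)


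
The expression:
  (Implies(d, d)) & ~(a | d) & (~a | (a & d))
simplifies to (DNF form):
~a & ~d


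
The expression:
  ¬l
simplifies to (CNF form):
¬l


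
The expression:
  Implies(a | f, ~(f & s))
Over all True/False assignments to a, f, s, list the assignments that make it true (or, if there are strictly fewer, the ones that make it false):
is false only for:
  a=False, f=True, s=True;
  a=True, f=True, s=True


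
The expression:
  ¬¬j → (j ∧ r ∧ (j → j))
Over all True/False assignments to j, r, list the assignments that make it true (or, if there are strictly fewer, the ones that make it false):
is false only for:
  j=True, r=False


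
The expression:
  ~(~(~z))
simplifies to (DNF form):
~z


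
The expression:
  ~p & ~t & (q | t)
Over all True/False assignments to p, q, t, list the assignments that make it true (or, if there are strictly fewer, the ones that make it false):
is true only for:
  p=False, q=True, t=False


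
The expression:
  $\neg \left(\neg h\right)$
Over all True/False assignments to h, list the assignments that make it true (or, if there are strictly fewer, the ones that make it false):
is true only for:
  h=True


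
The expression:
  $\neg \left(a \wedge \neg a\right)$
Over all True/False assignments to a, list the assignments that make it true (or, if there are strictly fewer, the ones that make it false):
is always true.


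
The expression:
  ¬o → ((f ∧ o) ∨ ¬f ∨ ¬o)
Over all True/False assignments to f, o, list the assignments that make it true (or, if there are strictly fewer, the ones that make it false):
is always true.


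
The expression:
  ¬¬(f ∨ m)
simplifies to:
f ∨ m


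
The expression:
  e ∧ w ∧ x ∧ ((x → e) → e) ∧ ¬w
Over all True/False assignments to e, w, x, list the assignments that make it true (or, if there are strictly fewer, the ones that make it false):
is never true.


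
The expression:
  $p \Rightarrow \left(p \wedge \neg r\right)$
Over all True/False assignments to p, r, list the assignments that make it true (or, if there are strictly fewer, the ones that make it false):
is false only for:
  p=True, r=True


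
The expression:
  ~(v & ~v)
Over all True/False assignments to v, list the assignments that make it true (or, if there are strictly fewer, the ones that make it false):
is always true.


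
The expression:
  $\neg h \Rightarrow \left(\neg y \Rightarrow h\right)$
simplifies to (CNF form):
$h \vee y$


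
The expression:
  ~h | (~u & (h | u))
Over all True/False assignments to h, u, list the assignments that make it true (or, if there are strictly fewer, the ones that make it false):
is false only for:
  h=True, u=True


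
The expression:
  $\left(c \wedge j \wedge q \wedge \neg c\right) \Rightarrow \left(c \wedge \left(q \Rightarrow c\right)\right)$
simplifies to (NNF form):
$\text{True}$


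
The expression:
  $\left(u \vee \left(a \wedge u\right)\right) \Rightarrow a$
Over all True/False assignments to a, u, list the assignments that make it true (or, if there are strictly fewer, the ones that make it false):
is false only for:
  a=False, u=True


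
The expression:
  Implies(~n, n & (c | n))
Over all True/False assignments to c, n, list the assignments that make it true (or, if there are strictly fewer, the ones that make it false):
is true only for:
  c=False, n=True;
  c=True, n=True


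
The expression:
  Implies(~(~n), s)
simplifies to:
s | ~n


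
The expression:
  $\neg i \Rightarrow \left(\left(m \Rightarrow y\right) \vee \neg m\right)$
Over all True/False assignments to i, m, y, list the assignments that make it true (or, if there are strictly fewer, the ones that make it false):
is false only for:
  i=False, m=True, y=False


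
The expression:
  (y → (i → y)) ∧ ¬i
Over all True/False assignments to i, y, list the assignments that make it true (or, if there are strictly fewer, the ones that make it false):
is true only for:
  i=False, y=False;
  i=False, y=True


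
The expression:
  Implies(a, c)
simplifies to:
c | ~a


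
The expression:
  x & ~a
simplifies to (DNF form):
x & ~a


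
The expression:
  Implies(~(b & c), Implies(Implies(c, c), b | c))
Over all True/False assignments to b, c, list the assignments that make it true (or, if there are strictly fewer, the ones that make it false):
is false only for:
  b=False, c=False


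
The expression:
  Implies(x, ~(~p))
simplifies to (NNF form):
p | ~x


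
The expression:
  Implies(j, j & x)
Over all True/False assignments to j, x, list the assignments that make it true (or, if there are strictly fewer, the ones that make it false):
is false only for:
  j=True, x=False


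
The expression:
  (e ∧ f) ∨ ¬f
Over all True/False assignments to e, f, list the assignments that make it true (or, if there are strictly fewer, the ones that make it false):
is false only for:
  e=False, f=True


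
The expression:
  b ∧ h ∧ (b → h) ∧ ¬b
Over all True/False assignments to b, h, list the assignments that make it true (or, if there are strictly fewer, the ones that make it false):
is never true.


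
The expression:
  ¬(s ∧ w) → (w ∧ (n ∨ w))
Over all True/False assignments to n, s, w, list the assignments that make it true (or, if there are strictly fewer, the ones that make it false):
is true only for:
  n=False, s=False, w=True;
  n=False, s=True, w=True;
  n=True, s=False, w=True;
  n=True, s=True, w=True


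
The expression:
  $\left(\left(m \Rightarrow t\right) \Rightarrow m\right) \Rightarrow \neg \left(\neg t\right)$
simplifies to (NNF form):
$t \vee \neg m$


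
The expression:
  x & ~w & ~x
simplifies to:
False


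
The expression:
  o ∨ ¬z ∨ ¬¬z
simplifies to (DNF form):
True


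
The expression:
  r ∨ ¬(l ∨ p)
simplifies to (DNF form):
r ∨ (¬l ∧ ¬p)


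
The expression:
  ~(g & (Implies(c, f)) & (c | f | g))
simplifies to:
~g | (c & ~f)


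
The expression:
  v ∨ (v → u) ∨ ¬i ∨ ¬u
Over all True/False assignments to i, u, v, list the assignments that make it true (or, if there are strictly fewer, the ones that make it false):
is always true.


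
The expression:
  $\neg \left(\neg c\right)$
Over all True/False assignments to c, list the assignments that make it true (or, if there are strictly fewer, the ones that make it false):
is true only for:
  c=True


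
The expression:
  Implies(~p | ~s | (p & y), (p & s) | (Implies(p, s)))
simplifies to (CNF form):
s | ~p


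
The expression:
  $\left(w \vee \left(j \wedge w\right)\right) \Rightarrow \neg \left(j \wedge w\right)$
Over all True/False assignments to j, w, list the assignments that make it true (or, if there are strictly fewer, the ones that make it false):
is false only for:
  j=True, w=True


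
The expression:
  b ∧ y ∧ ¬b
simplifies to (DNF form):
False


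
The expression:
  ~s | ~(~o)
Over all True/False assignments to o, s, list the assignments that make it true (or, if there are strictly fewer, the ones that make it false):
is false only for:
  o=False, s=True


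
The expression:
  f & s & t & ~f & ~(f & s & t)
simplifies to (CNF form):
False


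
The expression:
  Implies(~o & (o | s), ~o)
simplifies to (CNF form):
True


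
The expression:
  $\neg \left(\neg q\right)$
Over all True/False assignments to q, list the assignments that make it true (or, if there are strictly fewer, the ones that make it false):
is true only for:
  q=True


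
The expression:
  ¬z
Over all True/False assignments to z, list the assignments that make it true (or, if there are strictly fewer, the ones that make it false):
is true only for:
  z=False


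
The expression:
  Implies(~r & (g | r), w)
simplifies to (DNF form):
r | w | ~g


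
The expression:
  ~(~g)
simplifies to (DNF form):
g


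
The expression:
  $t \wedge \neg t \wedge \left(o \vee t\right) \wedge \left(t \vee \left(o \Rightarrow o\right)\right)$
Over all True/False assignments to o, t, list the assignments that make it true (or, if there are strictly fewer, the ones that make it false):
is never true.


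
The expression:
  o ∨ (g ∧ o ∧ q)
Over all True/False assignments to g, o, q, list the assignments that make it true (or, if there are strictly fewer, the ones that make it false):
is true only for:
  g=False, o=True, q=False;
  g=False, o=True, q=True;
  g=True, o=True, q=False;
  g=True, o=True, q=True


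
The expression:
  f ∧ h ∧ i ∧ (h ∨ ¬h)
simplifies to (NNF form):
f ∧ h ∧ i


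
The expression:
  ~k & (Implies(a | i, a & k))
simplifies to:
~a & ~i & ~k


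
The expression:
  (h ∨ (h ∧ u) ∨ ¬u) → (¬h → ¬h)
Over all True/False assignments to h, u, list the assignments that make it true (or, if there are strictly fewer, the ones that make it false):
is always true.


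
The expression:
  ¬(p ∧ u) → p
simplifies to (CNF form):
p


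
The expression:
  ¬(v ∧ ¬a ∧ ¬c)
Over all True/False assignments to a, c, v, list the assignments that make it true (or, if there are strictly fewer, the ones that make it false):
is false only for:
  a=False, c=False, v=True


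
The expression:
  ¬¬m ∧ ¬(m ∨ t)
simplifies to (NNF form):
False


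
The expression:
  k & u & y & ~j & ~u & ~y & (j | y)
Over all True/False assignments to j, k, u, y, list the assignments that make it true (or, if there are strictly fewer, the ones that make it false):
is never true.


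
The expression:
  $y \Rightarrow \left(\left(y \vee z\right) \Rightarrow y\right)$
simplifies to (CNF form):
$\text{True}$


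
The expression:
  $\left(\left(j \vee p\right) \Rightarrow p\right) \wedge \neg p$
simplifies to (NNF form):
$\neg j \wedge \neg p$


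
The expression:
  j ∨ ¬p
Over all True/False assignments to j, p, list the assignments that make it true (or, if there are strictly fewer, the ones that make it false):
is false only for:
  j=False, p=True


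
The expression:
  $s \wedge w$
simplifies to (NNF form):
$s \wedge w$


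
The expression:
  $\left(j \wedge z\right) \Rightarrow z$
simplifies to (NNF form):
$\text{True}$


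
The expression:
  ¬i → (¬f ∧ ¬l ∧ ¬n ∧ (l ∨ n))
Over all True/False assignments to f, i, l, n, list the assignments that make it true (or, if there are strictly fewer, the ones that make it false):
is true only for:
  f=False, i=True, l=False, n=False;
  f=False, i=True, l=False, n=True;
  f=False, i=True, l=True, n=False;
  f=False, i=True, l=True, n=True;
  f=True, i=True, l=False, n=False;
  f=True, i=True, l=False, n=True;
  f=True, i=True, l=True, n=False;
  f=True, i=True, l=True, n=True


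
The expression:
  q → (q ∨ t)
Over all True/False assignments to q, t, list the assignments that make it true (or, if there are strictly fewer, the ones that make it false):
is always true.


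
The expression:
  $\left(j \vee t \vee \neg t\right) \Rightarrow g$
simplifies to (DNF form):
$g$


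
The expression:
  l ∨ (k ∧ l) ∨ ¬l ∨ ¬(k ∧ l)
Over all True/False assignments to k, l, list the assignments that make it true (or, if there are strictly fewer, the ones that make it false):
is always true.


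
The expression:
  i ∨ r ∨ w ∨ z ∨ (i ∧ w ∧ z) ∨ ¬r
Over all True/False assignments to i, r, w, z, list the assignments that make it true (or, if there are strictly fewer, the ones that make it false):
is always true.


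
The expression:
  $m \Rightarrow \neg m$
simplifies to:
$\neg m$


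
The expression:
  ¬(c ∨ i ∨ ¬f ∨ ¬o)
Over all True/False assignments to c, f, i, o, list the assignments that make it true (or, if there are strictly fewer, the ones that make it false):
is true only for:
  c=False, f=True, i=False, o=True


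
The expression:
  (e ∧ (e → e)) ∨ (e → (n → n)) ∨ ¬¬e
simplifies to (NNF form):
True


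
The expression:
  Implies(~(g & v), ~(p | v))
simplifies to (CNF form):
(g | ~v) & (v | ~p)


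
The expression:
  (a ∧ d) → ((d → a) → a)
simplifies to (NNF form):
True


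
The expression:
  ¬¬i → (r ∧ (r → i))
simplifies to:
r ∨ ¬i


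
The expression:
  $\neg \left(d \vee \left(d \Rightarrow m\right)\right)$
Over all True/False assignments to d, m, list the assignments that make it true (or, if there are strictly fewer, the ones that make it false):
is never true.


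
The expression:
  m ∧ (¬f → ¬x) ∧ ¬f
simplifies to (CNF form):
m ∧ ¬f ∧ ¬x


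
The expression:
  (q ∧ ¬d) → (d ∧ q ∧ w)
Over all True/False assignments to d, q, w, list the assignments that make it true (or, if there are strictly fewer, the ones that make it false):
is false only for:
  d=False, q=True, w=False;
  d=False, q=True, w=True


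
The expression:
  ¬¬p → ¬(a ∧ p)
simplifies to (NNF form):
¬a ∨ ¬p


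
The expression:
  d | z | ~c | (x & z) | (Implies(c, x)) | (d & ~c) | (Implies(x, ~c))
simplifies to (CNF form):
True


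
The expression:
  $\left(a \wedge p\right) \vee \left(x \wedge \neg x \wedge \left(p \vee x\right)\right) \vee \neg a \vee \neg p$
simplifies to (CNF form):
$\text{True}$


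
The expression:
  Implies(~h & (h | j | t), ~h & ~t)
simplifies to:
h | ~t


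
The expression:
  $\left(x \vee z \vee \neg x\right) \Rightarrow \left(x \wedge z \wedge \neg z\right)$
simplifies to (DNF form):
$\text{False}$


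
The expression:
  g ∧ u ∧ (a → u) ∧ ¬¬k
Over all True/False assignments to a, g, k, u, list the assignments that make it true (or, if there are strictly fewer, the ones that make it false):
is true only for:
  a=False, g=True, k=True, u=True;
  a=True, g=True, k=True, u=True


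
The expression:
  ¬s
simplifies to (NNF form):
¬s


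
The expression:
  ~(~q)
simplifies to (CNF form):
q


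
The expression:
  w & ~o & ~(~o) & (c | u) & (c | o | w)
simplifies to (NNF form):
False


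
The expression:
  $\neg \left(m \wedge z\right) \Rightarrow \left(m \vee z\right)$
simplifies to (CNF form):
$m \vee z$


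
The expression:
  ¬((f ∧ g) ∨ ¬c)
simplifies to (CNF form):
c ∧ (¬f ∨ ¬g)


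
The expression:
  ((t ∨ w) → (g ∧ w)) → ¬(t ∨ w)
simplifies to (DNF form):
¬g ∨ ¬w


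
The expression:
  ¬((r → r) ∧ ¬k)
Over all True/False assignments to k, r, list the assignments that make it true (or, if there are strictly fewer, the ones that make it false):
is true only for:
  k=True, r=False;
  k=True, r=True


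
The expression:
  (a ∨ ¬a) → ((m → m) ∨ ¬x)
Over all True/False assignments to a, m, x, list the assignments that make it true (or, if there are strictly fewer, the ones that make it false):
is always true.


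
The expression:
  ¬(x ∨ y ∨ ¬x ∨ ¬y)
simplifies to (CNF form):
False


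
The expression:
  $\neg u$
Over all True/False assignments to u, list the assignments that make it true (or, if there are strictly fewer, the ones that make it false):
is true only for:
  u=False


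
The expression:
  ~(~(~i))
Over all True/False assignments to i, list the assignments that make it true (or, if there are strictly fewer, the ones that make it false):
is true only for:
  i=False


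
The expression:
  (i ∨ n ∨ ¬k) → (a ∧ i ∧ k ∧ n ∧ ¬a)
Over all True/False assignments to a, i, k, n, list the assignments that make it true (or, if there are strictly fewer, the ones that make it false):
is true only for:
  a=False, i=False, k=True, n=False;
  a=True, i=False, k=True, n=False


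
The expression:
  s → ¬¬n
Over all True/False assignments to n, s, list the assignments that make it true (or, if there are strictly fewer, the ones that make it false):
is false only for:
  n=False, s=True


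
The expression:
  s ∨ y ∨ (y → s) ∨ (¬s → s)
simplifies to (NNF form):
True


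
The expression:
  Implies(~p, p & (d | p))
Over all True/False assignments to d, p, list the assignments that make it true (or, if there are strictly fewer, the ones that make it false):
is true only for:
  d=False, p=True;
  d=True, p=True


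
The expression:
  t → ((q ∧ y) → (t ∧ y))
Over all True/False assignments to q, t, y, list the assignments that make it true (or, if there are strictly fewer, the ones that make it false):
is always true.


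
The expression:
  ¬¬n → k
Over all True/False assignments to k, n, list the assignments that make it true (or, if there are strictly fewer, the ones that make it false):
is false only for:
  k=False, n=True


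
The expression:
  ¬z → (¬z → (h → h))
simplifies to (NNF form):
True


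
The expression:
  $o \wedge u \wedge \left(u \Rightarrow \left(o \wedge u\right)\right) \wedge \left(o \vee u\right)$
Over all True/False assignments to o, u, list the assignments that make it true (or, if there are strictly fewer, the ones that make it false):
is true only for:
  o=True, u=True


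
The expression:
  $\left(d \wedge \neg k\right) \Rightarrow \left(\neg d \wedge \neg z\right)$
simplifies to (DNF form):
$k \vee \neg d$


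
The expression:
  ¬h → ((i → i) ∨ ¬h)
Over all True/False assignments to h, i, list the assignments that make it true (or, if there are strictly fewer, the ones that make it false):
is always true.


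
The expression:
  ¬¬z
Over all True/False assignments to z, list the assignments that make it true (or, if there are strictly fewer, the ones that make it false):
is true only for:
  z=True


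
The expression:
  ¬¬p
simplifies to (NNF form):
p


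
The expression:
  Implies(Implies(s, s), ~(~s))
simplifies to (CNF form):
s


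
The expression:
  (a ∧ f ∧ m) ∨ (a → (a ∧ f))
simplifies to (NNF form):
f ∨ ¬a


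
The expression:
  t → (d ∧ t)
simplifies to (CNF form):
d ∨ ¬t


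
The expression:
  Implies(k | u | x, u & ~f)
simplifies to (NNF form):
(u & ~f) | (~k & ~u & ~x)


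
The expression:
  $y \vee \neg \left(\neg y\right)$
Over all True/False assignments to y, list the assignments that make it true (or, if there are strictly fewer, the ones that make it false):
is true only for:
  y=True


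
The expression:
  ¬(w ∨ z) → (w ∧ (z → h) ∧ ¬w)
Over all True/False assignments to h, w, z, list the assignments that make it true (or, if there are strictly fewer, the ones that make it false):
is false only for:
  h=False, w=False, z=False;
  h=True, w=False, z=False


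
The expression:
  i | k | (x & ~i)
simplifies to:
i | k | x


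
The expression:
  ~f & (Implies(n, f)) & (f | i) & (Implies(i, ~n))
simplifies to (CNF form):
i & ~f & ~n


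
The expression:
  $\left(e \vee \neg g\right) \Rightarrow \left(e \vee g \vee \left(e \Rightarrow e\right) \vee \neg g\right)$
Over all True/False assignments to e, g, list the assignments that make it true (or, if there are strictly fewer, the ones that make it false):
is always true.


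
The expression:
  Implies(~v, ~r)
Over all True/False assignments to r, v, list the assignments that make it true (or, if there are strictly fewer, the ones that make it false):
is false only for:
  r=True, v=False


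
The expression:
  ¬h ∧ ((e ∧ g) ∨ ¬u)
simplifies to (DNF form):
(¬h ∧ ¬u) ∨ (e ∧ g ∧ ¬h)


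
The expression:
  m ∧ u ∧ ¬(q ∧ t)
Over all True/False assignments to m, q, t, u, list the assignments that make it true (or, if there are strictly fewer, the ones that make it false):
is true only for:
  m=True, q=False, t=False, u=True;
  m=True, q=False, t=True, u=True;
  m=True, q=True, t=False, u=True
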